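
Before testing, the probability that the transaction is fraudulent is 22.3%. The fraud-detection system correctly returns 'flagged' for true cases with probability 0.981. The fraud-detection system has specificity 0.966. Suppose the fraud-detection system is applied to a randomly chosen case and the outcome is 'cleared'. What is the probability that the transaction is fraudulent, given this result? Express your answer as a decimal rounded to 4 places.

P(H | E) ≈ 0.0056

Write H for 'the transaction is fraudulent'. Prior odds H:¬H = 0.223/0.777 = 0.28700. For the 'cleared' outcome, the likelihood ratio is 0.019/0.966 = 0.019669.
Posterior odds = 0.28700 × 0.019669 = 0.0056450, so P(H|E) = 0.0056450/(1+0.0056450) = 0.0056.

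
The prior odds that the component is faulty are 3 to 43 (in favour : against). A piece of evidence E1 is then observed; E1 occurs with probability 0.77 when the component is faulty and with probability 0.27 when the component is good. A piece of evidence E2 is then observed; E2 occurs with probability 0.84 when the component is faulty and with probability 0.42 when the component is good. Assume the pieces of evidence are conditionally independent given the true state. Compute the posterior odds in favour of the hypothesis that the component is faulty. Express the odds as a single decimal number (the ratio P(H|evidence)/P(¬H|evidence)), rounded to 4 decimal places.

Posterior odds ≈ 0.3979

Prior odds = 3/43 = 0.069767. In log-odds, ln(0.069767) = -2.6626.
Add log likelihood ratios: ln(2.8519) + ln(2.0000) = 1.7411.
Posterior log-odds = -0.92147, so posterior odds = exp(-0.92147) = 0.39793.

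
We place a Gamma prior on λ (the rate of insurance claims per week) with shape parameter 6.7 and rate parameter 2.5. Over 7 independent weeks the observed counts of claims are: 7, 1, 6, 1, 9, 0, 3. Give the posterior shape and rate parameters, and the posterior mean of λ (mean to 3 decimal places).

Posterior: Gamma(shape=33.7, rate=9.5); mean ≈ 3.547

The Poisson likelihood adds the total count to the shape and the number of exposure periods to the rate. Here ∑xᵢ = 27 and n = 7, so shape 6.7→33.7 and rate 2.5→9.5.
E[λ | data] = 33.7/9.5 = 3.547.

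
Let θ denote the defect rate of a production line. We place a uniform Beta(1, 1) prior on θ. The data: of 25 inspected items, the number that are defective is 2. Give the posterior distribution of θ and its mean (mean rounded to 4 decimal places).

The binomial likelihood is conjugate to the Beta prior: with 2 successes and 23 failures, the posterior is Beta(1+2, 1+23) = Beta(3, 24).
Posterior mean = α/(α+β) = 3/27 = 0.1111.

Posterior: Beta(3, 24); mean ≈ 0.1111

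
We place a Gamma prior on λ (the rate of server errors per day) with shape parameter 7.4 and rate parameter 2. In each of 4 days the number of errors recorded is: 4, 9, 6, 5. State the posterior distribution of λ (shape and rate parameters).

The Poisson likelihood adds the total count to the shape and the number of exposure periods to the rate. Here ∑xᵢ = 24 and n = 4, so shape 7.4→31.4 and rate 2→6.

Posterior: Gamma(shape=31.4, rate=6)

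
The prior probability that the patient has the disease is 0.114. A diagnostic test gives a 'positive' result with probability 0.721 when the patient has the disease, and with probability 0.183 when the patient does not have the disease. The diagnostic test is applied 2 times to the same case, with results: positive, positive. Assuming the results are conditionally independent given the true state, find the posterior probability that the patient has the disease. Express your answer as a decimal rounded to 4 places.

Posterior P(H) ≈ 0.6664

With H the event that the patient has the disease, the joint likelihood of the observed sequence is P(data|H) = 0.721·0.721 = 0.51984 and P(data|¬H) = 0.183·0.183 = 0.033489.
Bayes: P(H|data) = 0.114·0.51984 / (0.114·0.51984 + 0.886·0.033489) = 0.059262/0.088933 = 0.6664.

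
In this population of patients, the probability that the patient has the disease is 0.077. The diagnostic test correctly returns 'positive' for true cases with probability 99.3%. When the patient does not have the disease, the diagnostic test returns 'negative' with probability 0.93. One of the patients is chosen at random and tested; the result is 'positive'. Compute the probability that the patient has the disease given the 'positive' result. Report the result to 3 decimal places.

Write H for 'the patient has the disease'. Prior odds H:¬H = 0.077/0.923 = 0.083424. For the 'positive' outcome, the likelihood ratio is 0.993/0.07 = 14.186.
Posterior odds = 0.083424 × 14.186 = 1.1834, so P(H|E) = 1.1834/(1+1.1834) = 0.542.

P(H | E) ≈ 0.542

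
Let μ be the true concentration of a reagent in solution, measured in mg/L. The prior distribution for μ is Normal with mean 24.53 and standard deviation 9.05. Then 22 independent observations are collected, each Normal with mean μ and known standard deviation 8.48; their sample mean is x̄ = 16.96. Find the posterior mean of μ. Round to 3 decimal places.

Posterior mean ≈ 17.251

With known σ, the Normal prior is conjugate. Weight on the data is w = (n/σ²)/(n/σ² + 1/τ₀²) = 0.305936/(0.305936+0.0122096) = 0.96162.
Posterior mean = w·x̄ + (1−w)·μ₀ = 0.96162·16.96 + 0.038377·24.53 = 17.251.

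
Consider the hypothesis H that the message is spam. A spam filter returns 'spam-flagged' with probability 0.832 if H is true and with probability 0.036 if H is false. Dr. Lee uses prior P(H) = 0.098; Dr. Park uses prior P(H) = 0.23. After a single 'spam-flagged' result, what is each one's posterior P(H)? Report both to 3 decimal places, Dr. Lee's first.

The likelihood ratio for a 'spam-flagged' result is 0.832/0.036 = 23.111.
Dr. Lee: prior odds 0.098/0.902 = 0.10865; posterior odds 2.5110; posterior probability 0.715.
Dr. Park: prior odds 0.23/0.77 = 0.29870; posterior odds 6.9033; posterior probability 0.873.

Dr. Lee: 0.715; Dr. Park: 0.873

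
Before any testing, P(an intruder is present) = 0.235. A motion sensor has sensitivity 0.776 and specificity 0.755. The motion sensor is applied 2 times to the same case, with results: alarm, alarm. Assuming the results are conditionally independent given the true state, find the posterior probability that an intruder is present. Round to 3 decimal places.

Let H be the event that an intruder is present; start with P(H) = 0.235. P('alarm'|H) = 0.776, P('alarm'|¬H) = 0.245.
Update on result 1 ('alarm'): P(H) ← 0.776·0.2350 / (0.776·0.2350 + 0.245·0.7650) = 0.18236/0.36979 = 0.4932.
Update on result 2 ('alarm'): P(H) ← 0.776·0.4932 / (0.776·0.4932 + 0.245·0.5068) = 0.38269/0.50686 = 0.7550.

Posterior P(H) ≈ 0.755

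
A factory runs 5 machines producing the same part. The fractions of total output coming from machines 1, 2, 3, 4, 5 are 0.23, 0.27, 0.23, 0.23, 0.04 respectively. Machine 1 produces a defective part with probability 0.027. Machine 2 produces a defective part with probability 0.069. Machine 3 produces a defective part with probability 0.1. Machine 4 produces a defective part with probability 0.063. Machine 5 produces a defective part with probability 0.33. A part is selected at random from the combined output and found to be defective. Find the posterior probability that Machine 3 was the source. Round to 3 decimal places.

Posterior probability ≈ 0.305

Tabulate prior·likelihood by source: [1] prior 0.23, lik 0.027, product 0.006210; [2] prior 0.27, lik 0.069, product 0.01863; [3] prior 0.23, lik 0.1, product 0.02300; [4] prior 0.23, lik 0.063, product 0.01449; [5] prior 0.04, lik 0.33, product 0.01320.
Normalizing constant = 0.075530; the posterior for Machine 3 is its product over the sum, 0.02300/0.075530 = 0.305.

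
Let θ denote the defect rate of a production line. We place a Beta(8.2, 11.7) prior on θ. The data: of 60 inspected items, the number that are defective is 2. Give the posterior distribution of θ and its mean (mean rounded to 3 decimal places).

Observing 2 successes and 58 failures updates Beta(8.2, 11.7) by adding the success and failure counts to the two shape parameters: α = 8.2+2 = 10.2, β = 11.7+58 = 69.7.
Posterior mean = α/(α+β) = 10.2/79.9 = 0.128.

Posterior: Beta(10.2, 69.7); mean ≈ 0.128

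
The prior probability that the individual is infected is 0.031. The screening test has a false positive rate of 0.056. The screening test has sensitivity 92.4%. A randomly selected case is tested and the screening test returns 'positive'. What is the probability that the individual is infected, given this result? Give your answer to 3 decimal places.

P(H | E) ≈ 0.345

Let H be the event that the individual is infected. P(H) = 0.031, so P(¬H) = 0.969. With E the 'positive' result, P(E|H) = 0.924 and P(E|¬H) = 0.056.
P(E) = 0.924·0.031 + 0.056·0.969 = 0.028644 + 0.054264 = 0.082908.
By Bayes' theorem, P(H|E) = 0.028644 / 0.082908 = 0.345.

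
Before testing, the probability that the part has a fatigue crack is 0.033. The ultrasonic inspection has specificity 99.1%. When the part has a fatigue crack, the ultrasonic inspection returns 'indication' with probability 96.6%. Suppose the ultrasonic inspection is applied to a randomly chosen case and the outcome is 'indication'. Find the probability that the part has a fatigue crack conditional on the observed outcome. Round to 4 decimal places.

P(H | E) ≈ 0.7855

Let H be the event that the part has a fatigue crack. P(H) = 0.033, so P(¬H) = 0.967. With E the 'indication' result, P(E|H) = 0.966 and P(E|¬H) = 0.009.
P(E) = 0.966·0.033 + 0.009·0.967 = 0.031878 + 0.0087030 = 0.040581.
By Bayes' theorem, P(H|E) = 0.031878 / 0.040581 = 0.7855.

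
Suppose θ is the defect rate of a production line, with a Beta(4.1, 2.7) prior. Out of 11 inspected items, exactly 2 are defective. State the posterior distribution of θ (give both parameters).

Observing 2 successes and 9 failures updates Beta(4.1, 2.7) by adding the success and failure counts to the two shape parameters: α = 4.1+2 = 6.1, β = 2.7+9 = 11.7.

Posterior: Beta(6.1, 11.7)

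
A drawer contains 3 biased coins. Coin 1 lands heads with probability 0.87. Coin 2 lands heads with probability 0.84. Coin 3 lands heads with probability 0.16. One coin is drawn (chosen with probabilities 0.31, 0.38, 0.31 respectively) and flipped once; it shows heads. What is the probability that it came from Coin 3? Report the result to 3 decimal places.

Tabulate prior·likelihood by source: [1] prior 0.31, lik 0.87, product 0.2697; [2] prior 0.38, lik 0.84, product 0.3192; [3] prior 0.31, lik 0.16, product 0.04960.
Normalizing constant = 0.63850; the posterior for Coin 3 is its product over the sum, 0.04960/0.63850 = 0.078.

Posterior probability ≈ 0.078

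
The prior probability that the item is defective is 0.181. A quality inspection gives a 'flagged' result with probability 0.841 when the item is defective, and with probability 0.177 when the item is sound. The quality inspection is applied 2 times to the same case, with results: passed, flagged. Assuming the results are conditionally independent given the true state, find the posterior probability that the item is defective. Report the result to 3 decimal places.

Posterior P(H) ≈ 0.169

Let H be the event that the item is defective; start with P(H) = 0.181. P('flagged'|H) = 0.841, P('flagged'|¬H) = 0.177.
Update on result 1 ('passed'): P(H) ← 0.159·0.1810 / (0.159·0.1810 + 0.823·0.8190) = 0.028779/0.70282 = 0.0409.
Update on result 2 ('flagged'): P(H) ← 0.841·0.0409 / (0.841·0.0409 + 0.177·0.9591) = 0.034437/0.20419 = 0.1687.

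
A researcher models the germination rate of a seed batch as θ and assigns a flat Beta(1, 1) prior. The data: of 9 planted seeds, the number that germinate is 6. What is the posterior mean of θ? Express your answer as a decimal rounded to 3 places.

Posterior mean ≈ 0.636

The binomial likelihood is conjugate to the Beta prior: with 6 successes and 3 failures, the posterior is Beta(1+6, 1+3) = Beta(7, 4).
E[θ | data] = 7/(7+4) = 0.636.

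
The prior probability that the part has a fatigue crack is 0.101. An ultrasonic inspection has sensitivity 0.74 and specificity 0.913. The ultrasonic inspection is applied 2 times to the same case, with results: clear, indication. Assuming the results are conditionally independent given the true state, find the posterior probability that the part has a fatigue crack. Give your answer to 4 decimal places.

With H the event that the part has a fatigue crack, the joint likelihood of the observed sequence is P(data|H) = 0.26·0.74 = 0.19240 and P(data|¬H) = 0.913·0.087 = 0.079431.
Bayes: P(H|data) = 0.101·0.19240 / (0.101·0.19240 + 0.899·0.079431) = 0.019432/0.090841 = 0.2139.

Posterior P(H) ≈ 0.2139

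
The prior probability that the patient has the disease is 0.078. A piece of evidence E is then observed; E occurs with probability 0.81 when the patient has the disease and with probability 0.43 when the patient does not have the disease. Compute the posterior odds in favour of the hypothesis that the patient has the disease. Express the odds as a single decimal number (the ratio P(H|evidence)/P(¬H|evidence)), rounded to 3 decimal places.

Posterior odds ≈ 0.159

Prior odds = 0.078/(1−0.078) = 0.084599.
Likelihood ratio for E = 0.81/0.43 = 1.8837.
Posterior odds = prior odds × LR = 0.15936.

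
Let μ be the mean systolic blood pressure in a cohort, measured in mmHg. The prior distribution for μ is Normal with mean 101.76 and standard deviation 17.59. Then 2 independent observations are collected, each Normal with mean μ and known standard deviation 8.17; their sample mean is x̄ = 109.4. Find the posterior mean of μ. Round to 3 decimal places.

Posterior mean ≈ 108.656

With known σ, the Normal prior is conjugate. Weight on the data is w = (n/σ²)/(n/σ² + 1/τ₀²) = 0.0299630/(0.0299630+0.00323198) = 0.90264.
Posterior mean = w·x̄ + (1−w)·μ₀ = 0.90264·109.4 + 0.097363·101.76 = 108.656.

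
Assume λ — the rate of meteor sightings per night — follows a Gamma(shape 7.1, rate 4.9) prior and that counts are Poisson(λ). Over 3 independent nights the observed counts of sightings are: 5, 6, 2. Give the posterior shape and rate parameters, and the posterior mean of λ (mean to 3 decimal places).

Total count ∑xᵢ = 13 over n = 3 nights.
Gamma is conjugate to the Poisson likelihood: posterior is Gamma(shape = 7.1+13 = 20.1, rate = 4.9+3 = 7.9).
Posterior mean = shape/rate = 20.1/7.9 = 2.544.

Posterior: Gamma(shape=20.1, rate=7.9); mean ≈ 2.544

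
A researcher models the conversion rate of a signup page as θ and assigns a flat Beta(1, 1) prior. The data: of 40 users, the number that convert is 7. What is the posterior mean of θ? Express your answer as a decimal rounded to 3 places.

Observing 7 successes and 33 failures updates Beta(1, 1) by adding the success and failure counts to the two shape parameters: α = 1+7 = 8, β = 1+33 = 34.
Posterior mean = α/(α+β) = 8/42 = 0.190.

Posterior mean ≈ 0.190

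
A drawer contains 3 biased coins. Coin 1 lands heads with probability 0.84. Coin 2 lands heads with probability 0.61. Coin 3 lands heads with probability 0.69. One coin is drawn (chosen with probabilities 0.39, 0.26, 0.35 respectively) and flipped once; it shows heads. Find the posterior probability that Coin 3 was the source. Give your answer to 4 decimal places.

Posterior probability ≈ 0.3319

Tabulate prior·likelihood by source: [1] prior 0.39, lik 0.84, product 0.3276; [2] prior 0.26, lik 0.61, product 0.1586; [3] prior 0.35, lik 0.69, product 0.2415.
Normalizing constant = 0.72770; the posterior for Coin 3 is its product over the sum, 0.2415/0.72770 = 0.3319.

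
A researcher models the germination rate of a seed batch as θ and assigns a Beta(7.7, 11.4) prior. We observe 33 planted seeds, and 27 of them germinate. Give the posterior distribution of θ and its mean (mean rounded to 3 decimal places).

Observing 27 successes and 6 failures updates Beta(7.7, 11.4) by adding the success and failure counts to the two shape parameters: α = 7.7+27 = 34.7, β = 11.4+6 = 17.4.
Posterior mean = α/(α+β) = 34.7/52.1 = 0.666.

Posterior: Beta(34.7, 17.4); mean ≈ 0.666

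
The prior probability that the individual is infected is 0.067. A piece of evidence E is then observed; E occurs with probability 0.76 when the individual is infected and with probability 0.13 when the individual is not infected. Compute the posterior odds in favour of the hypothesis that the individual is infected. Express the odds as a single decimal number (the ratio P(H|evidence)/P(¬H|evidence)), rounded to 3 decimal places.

Posterior odds ≈ 0.420

Prior odds = 0.067/(1−0.067) = 0.071811. In log-odds, ln(0.071811) = -2.6337.
Add log likelihood ratio: ln(5.8462) = 1.7658.
Posterior log-odds = -0.86793, so posterior odds = exp(-0.86793) = 0.41982.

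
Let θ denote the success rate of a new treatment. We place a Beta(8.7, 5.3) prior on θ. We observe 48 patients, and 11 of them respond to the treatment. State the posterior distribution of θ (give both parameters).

The binomial likelihood is conjugate to the Beta prior: with 11 successes and 37 failures, the posterior is Beta(8.7+11, 5.3+37) = Beta(19.7, 42.3).

Posterior: Beta(19.7, 42.3)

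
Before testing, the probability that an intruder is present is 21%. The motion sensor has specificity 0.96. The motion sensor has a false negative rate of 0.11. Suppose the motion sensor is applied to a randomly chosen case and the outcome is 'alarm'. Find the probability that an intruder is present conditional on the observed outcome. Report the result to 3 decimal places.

Let H be the event that an intruder is present. P(H) = 0.21, so P(¬H) = 0.79. With E the 'alarm' result, P(E|H) = 0.89 and P(E|¬H) = 0.04.
P(E) = 0.89·0.21 + 0.04·0.79 = 0.18690 + 0.031600 = 0.21850.
By Bayes' theorem, P(H|E) = 0.18690 / 0.21850 = 0.855.

P(H | E) ≈ 0.855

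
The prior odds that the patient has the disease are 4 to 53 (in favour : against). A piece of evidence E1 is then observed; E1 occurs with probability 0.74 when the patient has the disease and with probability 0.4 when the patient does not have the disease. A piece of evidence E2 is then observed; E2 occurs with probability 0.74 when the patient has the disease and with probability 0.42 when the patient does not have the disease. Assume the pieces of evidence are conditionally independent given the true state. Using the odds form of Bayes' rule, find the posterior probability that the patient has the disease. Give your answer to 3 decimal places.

Posterior probability ≈ 0.197

Prior odds = 4/53 = 0.075472. In log-odds, ln(0.075472) = -2.5840.
Add log likelihood ratios: ln(1.8500) + ln(1.7619) = 1.1816.
Posterior log-odds = -1.4024, so posterior odds = exp(-1.4024) = 0.24600. Converting, P(H|E) = 0.24600/1.2460 = 0.197.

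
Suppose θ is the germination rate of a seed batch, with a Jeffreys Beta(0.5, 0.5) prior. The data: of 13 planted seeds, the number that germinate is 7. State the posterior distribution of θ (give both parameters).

Observing 7 successes and 6 failures updates Beta(0.5, 0.5) by adding the success and failure counts to the two shape parameters: α = 0.5+7 = 7.5, β = 0.5+6 = 6.5.

Posterior: Beta(7.5, 6.5)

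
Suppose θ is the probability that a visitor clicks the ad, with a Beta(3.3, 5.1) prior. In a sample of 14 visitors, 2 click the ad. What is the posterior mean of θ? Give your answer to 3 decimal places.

Posterior mean ≈ 0.237

The binomial likelihood is conjugate to the Beta prior: with 2 successes and 12 failures, the posterior is Beta(3.3+2, 5.1+12) = Beta(5.3, 17.1).
E[θ | data] = 5.3/(5.3+17.1) = 0.237.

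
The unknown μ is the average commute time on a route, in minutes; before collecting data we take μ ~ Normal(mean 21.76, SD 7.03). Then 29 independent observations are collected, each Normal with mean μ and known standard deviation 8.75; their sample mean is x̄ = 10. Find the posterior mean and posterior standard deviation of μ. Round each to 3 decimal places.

Prior precision 1/τ₀² = 1/7.03² = 0.0202344; data precision n/σ² = 29/8.75² = 0.378776.
Posterior precision = 0.0202344 + 0.378776 = 0.399010, giving posterior SD = 1/√0.399010 = 1.583.
Posterior mean = (0.0202344·21.76 + 0.378776·10) / 0.399010 = 10.596.

Posterior mean ≈ 10.596; posterior SD ≈ 1.583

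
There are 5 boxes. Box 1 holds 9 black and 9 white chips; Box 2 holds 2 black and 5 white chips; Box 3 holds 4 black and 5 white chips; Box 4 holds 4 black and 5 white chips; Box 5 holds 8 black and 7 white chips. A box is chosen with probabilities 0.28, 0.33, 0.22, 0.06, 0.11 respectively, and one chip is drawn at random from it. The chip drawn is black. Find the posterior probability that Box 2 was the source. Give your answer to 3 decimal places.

P(black|Box 1) = 0.5; P(black|Box 2) = 0.2857; P(black|Box 3) = 0.4444; P(black|Box 4) = 0.4444; P(black|Box 5) = 0.5333.
Prior × likelihood for each source: 0.28·0.5=0.1400, 0.33·0.2857=0.09429, 0.22·0.4444=0.09778, 0.06·0.4444=0.02667, 0.11·0.5333=0.05867. Summing gives P(black) = 0.41740.
P(Box 2 | black) = 0.09429 / 0.41740 = 0.226.

Posterior probability ≈ 0.226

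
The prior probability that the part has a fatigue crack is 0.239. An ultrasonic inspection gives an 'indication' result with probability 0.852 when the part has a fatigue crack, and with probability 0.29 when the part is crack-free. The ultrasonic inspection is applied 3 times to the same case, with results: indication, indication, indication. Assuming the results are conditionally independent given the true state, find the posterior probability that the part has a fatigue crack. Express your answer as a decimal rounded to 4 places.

Posterior P(H) ≈ 0.8884

With H the event that the part has a fatigue crack, the joint likelihood of the observed sequence is P(data|H) = 0.852·0.852·0.852 = 0.61847 and P(data|¬H) = 0.29·0.29·0.29 = 0.024389.
Bayes: P(H|data) = 0.239·0.61847 / (0.239·0.61847 + 0.761·0.024389) = 0.14781/0.16637 = 0.8884.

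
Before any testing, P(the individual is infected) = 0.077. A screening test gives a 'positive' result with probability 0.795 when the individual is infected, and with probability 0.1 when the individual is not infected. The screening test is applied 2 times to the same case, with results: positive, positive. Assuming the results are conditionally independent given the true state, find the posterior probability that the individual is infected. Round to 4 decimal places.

Posterior P(H) ≈ 0.8406

Let H be the event that the individual is infected; start with P(H) = 0.077. P('positive'|H) = 0.795, P('positive'|¬H) = 0.1.
Update on result 1 ('positive'): P(H) ← 0.795·0.0770 / (0.795·0.0770 + 0.1·0.9230) = 0.061215/0.15352 = 0.3988.
Update on result 2 ('positive'): P(H) ← 0.795·0.3988 / (0.795·0.3988 + 0.1·0.6012) = 0.31701/0.37714 = 0.8406.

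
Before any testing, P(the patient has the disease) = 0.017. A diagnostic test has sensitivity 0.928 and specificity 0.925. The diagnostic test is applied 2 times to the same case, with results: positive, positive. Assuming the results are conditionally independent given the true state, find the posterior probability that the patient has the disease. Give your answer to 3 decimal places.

Let H be the event that the patient has the disease; start with P(H) = 0.017. P('positive'|H) = 0.928, P('positive'|¬H) = 0.075.
Update on result 1 ('positive'): P(H) ← 0.928·0.0170 / (0.928·0.0170 + 0.075·0.9830) = 0.015776/0.089501 = 0.1763.
Update on result 2 ('positive'): P(H) ← 0.928·0.1763 / (0.928·0.1763 + 0.075·0.8237) = 0.16358/0.22536 = 0.7259.

Posterior P(H) ≈ 0.726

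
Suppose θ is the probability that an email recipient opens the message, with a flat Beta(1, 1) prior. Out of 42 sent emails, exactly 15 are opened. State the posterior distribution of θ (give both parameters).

The binomial likelihood is conjugate to the Beta prior: with 15 successes and 27 failures, the posterior is Beta(1+15, 1+27) = Beta(16, 28).

Posterior: Beta(16, 28)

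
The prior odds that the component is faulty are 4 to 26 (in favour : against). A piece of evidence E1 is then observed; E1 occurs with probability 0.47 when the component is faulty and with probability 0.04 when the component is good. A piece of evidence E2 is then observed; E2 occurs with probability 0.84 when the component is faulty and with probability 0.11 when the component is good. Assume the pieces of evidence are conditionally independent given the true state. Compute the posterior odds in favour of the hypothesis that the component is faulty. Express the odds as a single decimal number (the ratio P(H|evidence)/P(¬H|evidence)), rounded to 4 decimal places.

Posterior odds ≈ 13.8042

Prior odds = 4/26 = 0.15385.
Likelihood ratio for E1 = 0.47/0.04 = 11.750.
Likelihood ratio for E2 = 0.84/0.11 = 7.6364.
Posterior odds = prior odds × LR₁ × LR₂ = 13.804.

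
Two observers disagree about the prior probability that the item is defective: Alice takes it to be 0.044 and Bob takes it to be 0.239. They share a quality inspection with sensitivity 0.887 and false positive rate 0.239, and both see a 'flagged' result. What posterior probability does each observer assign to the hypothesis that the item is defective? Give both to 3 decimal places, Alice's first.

The likelihood ratio for a 'flagged' result is 0.887/0.239 = 3.7113.
Alice: prior odds 0.044/0.956 = 0.046025; posterior odds 0.17081; posterior probability 0.146.
Bob: prior odds 0.239/0.761 = 0.31406; posterior odds 1.1656; posterior probability 0.538.

Alice: 0.146; Bob: 0.538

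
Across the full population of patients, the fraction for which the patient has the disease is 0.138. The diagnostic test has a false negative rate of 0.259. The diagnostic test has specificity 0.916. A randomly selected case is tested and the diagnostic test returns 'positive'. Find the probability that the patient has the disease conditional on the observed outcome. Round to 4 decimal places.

P(H | E) ≈ 0.5854

Write H for 'the patient has the disease'. Prior odds H:¬H = 0.138/0.862 = 0.16009. For the 'positive' outcome, the likelihood ratio is 0.741/0.084 = 8.8214.
Posterior odds = 0.16009 × 8.8214 = 1.4122, so P(H|E) = 1.4122/(1+1.4122) = 0.5854.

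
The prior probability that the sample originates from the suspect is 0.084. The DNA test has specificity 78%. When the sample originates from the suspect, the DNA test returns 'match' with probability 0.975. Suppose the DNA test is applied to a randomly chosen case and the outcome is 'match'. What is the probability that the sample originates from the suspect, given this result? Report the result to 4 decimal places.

P(H | E) ≈ 0.2890

Write H for 'the sample originates from the suspect'. Prior odds H:¬H = 0.084/0.916 = 0.091703. For the 'match' outcome, the likelihood ratio is 0.975/0.22 = 4.4318.
Posterior odds = 0.091703 × 4.4318 = 0.40641, so P(H|E) = 0.40641/(1+0.40641) = 0.2890.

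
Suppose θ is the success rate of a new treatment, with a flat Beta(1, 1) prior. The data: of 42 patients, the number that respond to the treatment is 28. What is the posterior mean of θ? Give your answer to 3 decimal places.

Observing 28 successes and 14 failures updates Beta(1, 1) by adding the success and failure counts to the two shape parameters: α = 1+28 = 29, β = 1+14 = 15.
E[θ | data] = 29/(29+15) = 0.659.

Posterior mean ≈ 0.659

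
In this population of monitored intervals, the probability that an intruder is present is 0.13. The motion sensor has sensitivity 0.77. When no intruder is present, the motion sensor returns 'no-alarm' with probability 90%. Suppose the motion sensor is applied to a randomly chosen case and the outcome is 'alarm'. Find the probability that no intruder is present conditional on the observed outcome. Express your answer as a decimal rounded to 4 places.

P(¬H | E) ≈ 0.4650

Write H for 'an intruder is present'. Prior odds H:¬H = 0.13/0.87 = 0.14943. For the 'alarm' outcome, the likelihood ratio is 0.77/0.1 = 7.7000.
Posterior odds = 0.14943 × 7.7000 = 1.1506, so P(H|E) = 1.1506/(1+1.1506) = 0.5350. Then P(¬H|E) = 1 − 0.5350 = 0.4650.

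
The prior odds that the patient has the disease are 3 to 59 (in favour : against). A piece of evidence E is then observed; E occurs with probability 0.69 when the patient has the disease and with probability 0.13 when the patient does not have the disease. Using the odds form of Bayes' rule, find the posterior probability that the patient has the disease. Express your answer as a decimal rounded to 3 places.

Prior odds = 3/59 = 0.050847. In log-odds, ln(0.050847) = -2.9789.
Add log likelihood ratio: ln(5.3077) = 1.6692.
Posterior log-odds = -1.3098, so posterior odds = exp(-1.3098) = 0.26988. Converting, P(H|E) = 0.26988/1.2699 = 0.213.

Posterior probability ≈ 0.213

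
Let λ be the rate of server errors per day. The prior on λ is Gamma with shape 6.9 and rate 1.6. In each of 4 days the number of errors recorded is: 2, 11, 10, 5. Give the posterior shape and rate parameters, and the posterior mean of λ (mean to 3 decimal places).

Posterior: Gamma(shape=34.9, rate=5.6); mean ≈ 6.232

The Poisson likelihood adds the total count to the shape and the number of exposure periods to the rate. Here ∑xᵢ = 28 and n = 4, so shape 6.9→34.9 and rate 1.6→5.6.
E[λ | data] = 34.9/5.6 = 6.232.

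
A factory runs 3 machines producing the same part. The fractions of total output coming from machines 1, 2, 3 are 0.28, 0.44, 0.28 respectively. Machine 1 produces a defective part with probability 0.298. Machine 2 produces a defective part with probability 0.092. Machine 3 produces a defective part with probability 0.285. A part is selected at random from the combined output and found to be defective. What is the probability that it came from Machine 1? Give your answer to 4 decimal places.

P(defective|M1) = 0.298; P(defective|M2) = 0.092; P(defective|M3) = 0.285.
Prior × likelihood for each source: 0.28·0.298=0.08344, 0.44·0.092=0.04048, 0.28·0.285=0.07980. Summing gives P(defective) = 0.20372.
P(Machine 1 | defective) = 0.08344 / 0.20372 = 0.4096.

Posterior probability ≈ 0.4096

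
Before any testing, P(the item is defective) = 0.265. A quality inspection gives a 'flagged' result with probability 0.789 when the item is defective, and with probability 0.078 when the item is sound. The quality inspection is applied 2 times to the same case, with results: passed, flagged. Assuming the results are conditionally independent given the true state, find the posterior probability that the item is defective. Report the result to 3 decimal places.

Posterior P(H) ≈ 0.455

With H the event that the item is defective, the joint likelihood of the observed sequence is P(data|H) = 0.211·0.789 = 0.16648 and P(data|¬H) = 0.922·0.078 = 0.071916.
Bayes: P(H|data) = 0.265·0.16648 / (0.265·0.16648 + 0.735·0.071916) = 0.044117/0.096975 = 0.4549.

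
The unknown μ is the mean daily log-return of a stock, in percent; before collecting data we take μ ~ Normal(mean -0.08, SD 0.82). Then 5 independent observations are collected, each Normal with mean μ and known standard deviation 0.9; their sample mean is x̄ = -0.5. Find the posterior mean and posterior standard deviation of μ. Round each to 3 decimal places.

Posterior mean ≈ -0.418; posterior SD ≈ 0.361

Prior precision 1/τ₀² = 1/0.82² = 1.48721; data precision n/σ² = 5/0.9² = 6.17284.
Posterior precision = 1.48721 + 6.17284 = 7.66005, giving posterior SD = 1/√7.66005 = 0.361.
Posterior mean = (1.48721·-0.08 + 6.17284·-0.5) / 7.66005 = -0.418.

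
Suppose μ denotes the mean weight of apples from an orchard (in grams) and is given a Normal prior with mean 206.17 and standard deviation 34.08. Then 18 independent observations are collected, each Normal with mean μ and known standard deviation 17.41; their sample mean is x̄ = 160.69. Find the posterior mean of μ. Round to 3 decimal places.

Prior precision 1/τ₀² = 1/34.08² = 0.00086100; data precision n/σ² = 18/17.41² = 0.0593848.
Posterior precision = 0.00086100 + 0.0593848 = 0.0602457.
Posterior mean = (0.00086100·206.17 + 0.0593848·160.69) / 0.0602457 = 161.340.

Posterior mean ≈ 161.340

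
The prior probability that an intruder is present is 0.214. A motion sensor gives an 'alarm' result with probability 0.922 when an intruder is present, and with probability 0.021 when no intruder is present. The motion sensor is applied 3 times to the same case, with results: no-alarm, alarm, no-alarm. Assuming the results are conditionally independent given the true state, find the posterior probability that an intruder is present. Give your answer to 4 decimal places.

Let H be the event that an intruder is present; start with P(H) = 0.214. P('alarm'|H) = 0.922, P('alarm'|¬H) = 0.021.
Update on result 1 ('no-alarm'): P(H) ← 0.078·0.2140 / (0.078·0.2140 + 0.979·0.7860) = 0.016692/0.78619 = 0.0212.
Update on result 2 ('alarm'): P(H) ← 0.922·0.0212 / (0.922·0.0212 + 0.021·0.9788) = 0.019576/0.040130 = 0.4878.
Update on result 3 ('no-alarm'): P(H) ← 0.078·0.4878 / (0.078·0.4878 + 0.979·0.5122) = 0.038049/0.53949 = 0.0705.

Posterior P(H) ≈ 0.0705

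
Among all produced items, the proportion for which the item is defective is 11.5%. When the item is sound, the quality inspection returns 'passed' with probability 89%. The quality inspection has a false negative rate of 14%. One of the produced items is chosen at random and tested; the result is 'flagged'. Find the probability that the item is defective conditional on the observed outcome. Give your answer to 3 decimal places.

Let H be the event that the item is defective. P(H) = 0.115, so P(¬H) = 0.885. With E the 'flagged' result, P(E|H) = 0.86 and P(E|¬H) = 0.11.
P(E) = 0.86·0.115 + 0.11·0.885 = 0.098900 + 0.097350 = 0.19625.
By Bayes' theorem, P(H|E) = 0.098900 / 0.19625 = 0.504.

P(H | E) ≈ 0.504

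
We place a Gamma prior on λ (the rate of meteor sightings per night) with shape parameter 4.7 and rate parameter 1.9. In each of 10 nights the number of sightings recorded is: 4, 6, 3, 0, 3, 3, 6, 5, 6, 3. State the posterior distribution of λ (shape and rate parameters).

Posterior: Gamma(shape=43.7, rate=11.9)

The Poisson likelihood adds the total count to the shape and the number of exposure periods to the rate. Here ∑xᵢ = 39 and n = 10, so shape 4.7→43.7 and rate 1.9→11.9.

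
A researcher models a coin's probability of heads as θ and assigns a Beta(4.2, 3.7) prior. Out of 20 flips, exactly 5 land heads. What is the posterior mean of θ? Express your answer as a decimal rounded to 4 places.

Observing 5 successes and 15 failures updates Beta(4.2, 3.7) by adding the success and failure counts to the two shape parameters: α = 4.2+5 = 9.2, β = 3.7+15 = 18.7.
E[θ | data] = 9.2/(9.2+18.7) = 0.3297.

Posterior mean ≈ 0.3297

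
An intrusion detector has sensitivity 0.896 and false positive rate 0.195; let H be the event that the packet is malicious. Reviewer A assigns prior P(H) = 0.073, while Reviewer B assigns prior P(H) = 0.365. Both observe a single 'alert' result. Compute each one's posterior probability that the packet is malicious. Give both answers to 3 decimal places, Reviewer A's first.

The likelihood ratio for an 'alert' result is 0.896/0.195 = 4.5949.
Reviewer A: prior odds 0.073/0.927 = 0.078749; posterior odds 0.36184; posterior probability 0.266.
Reviewer B: prior odds 0.365/0.635 = 0.57480; posterior odds 2.6411; posterior probability 0.725.

Reviewer A: 0.266; Reviewer B: 0.725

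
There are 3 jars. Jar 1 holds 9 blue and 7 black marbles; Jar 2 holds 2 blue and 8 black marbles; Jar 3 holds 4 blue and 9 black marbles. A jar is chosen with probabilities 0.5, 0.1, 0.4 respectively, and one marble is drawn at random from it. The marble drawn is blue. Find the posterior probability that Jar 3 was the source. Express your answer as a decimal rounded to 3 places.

P(blue|Jar 1) = 0.5625; P(blue|Jar 2) = 0.2; P(blue|Jar 3) = 0.3077.
Prior × likelihood for each source: 0.5·0.5625=0.2812, 0.1·0.2=0.02000, 0.4·0.3077=0.1231. Summing gives P(blue) = 0.42433.
P(Jar 3 | blue) = 0.1231 / 0.42433 = 0.290.

Posterior probability ≈ 0.290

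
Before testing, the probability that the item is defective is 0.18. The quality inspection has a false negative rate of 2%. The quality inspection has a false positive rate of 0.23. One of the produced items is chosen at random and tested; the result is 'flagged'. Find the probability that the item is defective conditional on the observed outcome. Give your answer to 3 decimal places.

Let H be the event that the item is defective. P(H) = 0.18, so P(¬H) = 0.82. With E the 'flagged' result, P(E|H) = 0.98 and P(E|¬H) = 0.23.
P(E) = 0.98·0.18 + 0.23·0.82 = 0.17640 + 0.18860 = 0.36500.
By Bayes' theorem, P(H|E) = 0.17640 / 0.36500 = 0.483.

P(H | E) ≈ 0.483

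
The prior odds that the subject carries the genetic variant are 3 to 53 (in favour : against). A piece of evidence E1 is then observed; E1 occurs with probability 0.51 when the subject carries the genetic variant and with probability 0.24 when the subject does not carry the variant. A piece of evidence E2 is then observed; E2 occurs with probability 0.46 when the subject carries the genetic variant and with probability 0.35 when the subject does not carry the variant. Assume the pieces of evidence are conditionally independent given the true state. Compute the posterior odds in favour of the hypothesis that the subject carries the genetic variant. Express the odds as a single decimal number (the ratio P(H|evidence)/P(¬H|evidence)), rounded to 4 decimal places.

Prior odds = 3/53 = 0.056604. In log-odds, ln(0.056604) = -2.8717.
Add log likelihood ratios: ln(2.1250) + ln(1.3143) = 1.0271.
Posterior log-odds = -1.8446, so posterior odds = exp(-1.8446) = 0.15809.

Posterior odds ≈ 0.1581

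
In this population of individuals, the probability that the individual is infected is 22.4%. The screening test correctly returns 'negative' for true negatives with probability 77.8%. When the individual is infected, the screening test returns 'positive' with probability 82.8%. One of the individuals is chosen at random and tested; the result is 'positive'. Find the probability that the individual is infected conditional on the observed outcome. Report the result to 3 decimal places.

P(H | E) ≈ 0.518

Write H for 'the individual is infected'. Prior odds H:¬H = 0.224/0.776 = 0.28866. For the 'positive' outcome, the likelihood ratio is 0.828/0.222 = 3.7297.
Posterior odds = 0.28866 × 3.7297 = 1.0766, so P(H|E) = 1.0766/(1+1.0766) = 0.518.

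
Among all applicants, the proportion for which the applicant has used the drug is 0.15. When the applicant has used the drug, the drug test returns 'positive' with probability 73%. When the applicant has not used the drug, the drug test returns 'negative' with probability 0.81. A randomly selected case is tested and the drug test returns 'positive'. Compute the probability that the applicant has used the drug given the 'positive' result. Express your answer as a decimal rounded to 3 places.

Let H be the event that the applicant has used the drug. P(H) = 0.15, so P(¬H) = 0.85. With E the 'positive' result, P(E|H) = 0.73 and P(E|¬H) = 0.19.
P(E) = 0.73·0.15 + 0.19·0.85 = 0.10950 + 0.16150 = 0.27100.
By Bayes' theorem, P(H|E) = 0.10950 / 0.27100 = 0.404.

P(H | E) ≈ 0.404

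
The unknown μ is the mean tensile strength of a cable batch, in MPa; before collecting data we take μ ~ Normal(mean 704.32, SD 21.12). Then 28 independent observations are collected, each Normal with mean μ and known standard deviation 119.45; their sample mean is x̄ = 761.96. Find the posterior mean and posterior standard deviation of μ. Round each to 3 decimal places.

Posterior mean ≈ 731.224; posterior SD ≈ 15.422

With known σ, the Normal prior is conjugate. Weight on the data is w = (n/σ²)/(n/σ² + 1/τ₀²) = 0.00196239/(0.00196239+0.00224188) = 0.46676.
Posterior mean = w·x̄ + (1−w)·μ₀ = 0.46676·761.96 + 0.53324·704.32 = 731.224. Posterior variance = 1/(0.00196239+0.00224188) = 237.853, so SD = 15.422.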